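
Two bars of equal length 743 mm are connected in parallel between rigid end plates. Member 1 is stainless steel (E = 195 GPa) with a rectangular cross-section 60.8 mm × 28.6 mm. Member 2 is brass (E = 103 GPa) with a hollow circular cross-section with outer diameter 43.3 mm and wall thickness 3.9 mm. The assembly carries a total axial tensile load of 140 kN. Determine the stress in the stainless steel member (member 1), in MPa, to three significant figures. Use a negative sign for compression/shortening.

A_1 = 1739 mm².
A_2 = 482.7 mm².
Equal strain + equilibrium ⇒ each member carries load in proportion to AE: A₁E₁ = 339100000 N, A₂E₂ = 49720000 N, ΣAE = 388800000 N.
σ₁ = P·E₁/ΣAE = 140000·195000/388800000 = 70.22 MPa.

70.2 MPa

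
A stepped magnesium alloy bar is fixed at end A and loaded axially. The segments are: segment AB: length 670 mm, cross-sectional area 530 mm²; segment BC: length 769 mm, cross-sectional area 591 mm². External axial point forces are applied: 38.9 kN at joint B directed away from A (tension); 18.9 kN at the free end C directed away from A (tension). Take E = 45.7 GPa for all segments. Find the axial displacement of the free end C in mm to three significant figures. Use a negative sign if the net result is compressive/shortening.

2.14 mm

Internal axial forces (sectioning from the free end, tension +): N_BC = 18.9 kN, N_AB = 57.8 kN.
δ_AB = 57800·670/(530·45700) = 1.599 mm
δ_BC = 18900·769/(591·45700) = 0.5381 mm
δ = Σδ_i = 2.137 mm.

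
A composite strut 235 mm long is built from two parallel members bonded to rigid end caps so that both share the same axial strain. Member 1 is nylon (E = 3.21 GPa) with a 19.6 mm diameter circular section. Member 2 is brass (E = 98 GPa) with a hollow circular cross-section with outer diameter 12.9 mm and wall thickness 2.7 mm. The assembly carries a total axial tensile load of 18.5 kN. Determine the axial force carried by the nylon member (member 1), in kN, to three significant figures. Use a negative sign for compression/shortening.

1.90 kN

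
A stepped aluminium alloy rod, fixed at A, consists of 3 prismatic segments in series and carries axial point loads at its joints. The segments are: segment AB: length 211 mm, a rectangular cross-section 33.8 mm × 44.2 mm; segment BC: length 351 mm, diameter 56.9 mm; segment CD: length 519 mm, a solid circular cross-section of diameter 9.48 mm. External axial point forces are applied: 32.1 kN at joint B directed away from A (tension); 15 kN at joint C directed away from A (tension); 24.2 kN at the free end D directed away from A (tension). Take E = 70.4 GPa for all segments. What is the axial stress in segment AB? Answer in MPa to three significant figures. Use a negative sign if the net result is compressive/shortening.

47.7 MPa

Internal axial forces (sectioning from the free end, tension +): N_CD = 24.2 kN, N_BC = 39.2 kN, N_AB = 71.3 kN.
A_AB = 1494 mm².
σ_AB = N_AB/A_AB = 71300/1494 = 47.73 MPa.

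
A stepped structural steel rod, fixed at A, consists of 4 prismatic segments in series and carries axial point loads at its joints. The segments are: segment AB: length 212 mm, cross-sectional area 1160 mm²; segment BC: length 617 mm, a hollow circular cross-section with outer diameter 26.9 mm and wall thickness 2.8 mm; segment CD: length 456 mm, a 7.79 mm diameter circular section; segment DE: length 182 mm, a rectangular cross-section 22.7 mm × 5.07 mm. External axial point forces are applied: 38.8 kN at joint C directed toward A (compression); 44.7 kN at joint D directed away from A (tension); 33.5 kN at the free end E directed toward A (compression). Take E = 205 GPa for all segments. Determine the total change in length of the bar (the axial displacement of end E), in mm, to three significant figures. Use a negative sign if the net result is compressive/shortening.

Internal axial forces (sectioning from the free end, tension +): N_DE = -33.5 kN, N_CD = 11.2 kN, N_BC = -27.6 kN, N_AB = -27.6 kN.
A_BC = 212 mm².
A_CD = 47.66 mm².
A_DE = 115.1 mm².
δ_AB = -27600·212/(1160·205000) = -0.02461 mm
δ_BC = -27600·617/(212·205000) = -0.3918 mm
δ_CD = 11200·456/(47.66·205000) = 0.5227 mm
δ_DE = -33500·182/(115.1·205000) = -0.2584 mm
δ = Σδ_i = -0.1522 mm.

-0.152 mm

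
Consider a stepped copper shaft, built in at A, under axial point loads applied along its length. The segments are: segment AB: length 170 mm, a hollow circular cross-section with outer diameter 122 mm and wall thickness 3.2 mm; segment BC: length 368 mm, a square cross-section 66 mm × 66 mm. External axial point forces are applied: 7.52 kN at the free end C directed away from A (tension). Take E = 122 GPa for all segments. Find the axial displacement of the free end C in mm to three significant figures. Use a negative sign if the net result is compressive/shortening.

Internal axial forces (sectioning from the free end, tension +): N_BC = 7.52 kN, N_AB = 7.52 kN.
A_AB = 1194 mm².
A_BC = 4356 mm².
δ_AB = 7520·170/(1194·122000) = 0.008774 mm
δ_BC = 7520·368/(4356·122000) = 0.005207 mm
δ = Σδ_i = 0.01398 mm.

0.0140 mm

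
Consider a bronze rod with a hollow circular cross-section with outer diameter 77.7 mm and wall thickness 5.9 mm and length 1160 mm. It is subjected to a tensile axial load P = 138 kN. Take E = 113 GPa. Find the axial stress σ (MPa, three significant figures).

104 MPa

A = 1331 mm².
σ = N/A = 138000/1331 = 103.7 MPa.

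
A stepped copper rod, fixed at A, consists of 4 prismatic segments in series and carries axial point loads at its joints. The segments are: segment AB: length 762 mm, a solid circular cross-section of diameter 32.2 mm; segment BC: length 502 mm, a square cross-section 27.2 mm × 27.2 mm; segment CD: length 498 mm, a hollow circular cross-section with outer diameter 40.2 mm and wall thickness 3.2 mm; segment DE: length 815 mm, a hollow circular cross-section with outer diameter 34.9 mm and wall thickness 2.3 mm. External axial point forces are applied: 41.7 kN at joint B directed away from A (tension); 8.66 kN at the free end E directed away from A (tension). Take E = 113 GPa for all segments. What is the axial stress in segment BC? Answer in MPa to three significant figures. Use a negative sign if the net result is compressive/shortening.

Internal axial forces (sectioning from the free end, tension +): N_DE = 8.66 kN, N_CD = 8.66 kN, N_BC = 8.66 kN, N_AB = 50.36 kN.
A_BC = 739.8 mm².
σ_BC = N_BC/A_BC = 8660/739.8 = 11.71 MPa.

11.7 MPa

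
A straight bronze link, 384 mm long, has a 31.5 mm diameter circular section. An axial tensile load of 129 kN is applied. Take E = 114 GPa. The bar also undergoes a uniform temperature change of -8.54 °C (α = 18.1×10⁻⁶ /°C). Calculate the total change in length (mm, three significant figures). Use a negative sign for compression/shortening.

A = 779.3 mm².
δ_mech = NL/(AE) = 129000·384/(779.3·114000) = 0.5576 mm.
δ_thermal = αLΔT = 18.1e-6·384·-8.54 = -0.05936 mm.
δ = δ_mech + δ_thermal = 0.4982 mm.

0.498 mm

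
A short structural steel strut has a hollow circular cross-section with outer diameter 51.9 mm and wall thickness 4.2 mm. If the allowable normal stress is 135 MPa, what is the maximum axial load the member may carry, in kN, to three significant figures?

A = 629.4 mm².
P_max = σ_allow · A = 135 · 629.4 = 84970 N = 84.97 kN.

85.0 kN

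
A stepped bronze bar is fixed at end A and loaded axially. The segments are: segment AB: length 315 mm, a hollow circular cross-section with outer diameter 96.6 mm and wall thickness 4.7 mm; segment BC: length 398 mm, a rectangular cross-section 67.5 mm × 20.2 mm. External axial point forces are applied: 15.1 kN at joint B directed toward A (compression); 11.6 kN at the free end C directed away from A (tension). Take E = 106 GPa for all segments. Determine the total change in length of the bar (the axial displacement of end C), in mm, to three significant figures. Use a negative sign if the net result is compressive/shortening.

0.0243 mm

Internal axial forces (sectioning from the free end, tension +): N_BC = 11.6 kN, N_AB = -3.5 kN.
A_AB = 1357 mm².
A_BC = 1364 mm².
δ_AB = -3500·315/(1357·106000) = -0.007665 mm
δ_BC = 11600·398/(1364·106000) = 0.03194 mm
δ = Σδ_i = 0.02428 mm.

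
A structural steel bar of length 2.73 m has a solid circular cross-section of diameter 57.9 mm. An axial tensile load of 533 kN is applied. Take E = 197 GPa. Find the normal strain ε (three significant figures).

A = 2633 mm².
σ = N/A = 202.4 MPa; ε = σ/E = 202.4/197000 = 1.028e-03.

0.00103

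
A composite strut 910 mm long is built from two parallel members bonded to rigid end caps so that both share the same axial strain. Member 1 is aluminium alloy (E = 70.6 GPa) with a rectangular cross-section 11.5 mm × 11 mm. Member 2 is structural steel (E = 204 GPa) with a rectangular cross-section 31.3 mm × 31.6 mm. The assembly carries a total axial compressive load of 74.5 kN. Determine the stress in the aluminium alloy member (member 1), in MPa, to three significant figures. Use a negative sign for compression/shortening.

A_1 = 126.5 mm².
A_2 = 989.1 mm².
Equal strain + equilibrium ⇒ each member carries load in proportion to AE: A₁E₁ = 8931000 N, A₂E₂ = 201800000 N, ΣAE = 210700000 N.
σ₁ = P·E₁/ΣAE = -74500·70600/210700000 = -24.96 MPa.

-25.0 MPa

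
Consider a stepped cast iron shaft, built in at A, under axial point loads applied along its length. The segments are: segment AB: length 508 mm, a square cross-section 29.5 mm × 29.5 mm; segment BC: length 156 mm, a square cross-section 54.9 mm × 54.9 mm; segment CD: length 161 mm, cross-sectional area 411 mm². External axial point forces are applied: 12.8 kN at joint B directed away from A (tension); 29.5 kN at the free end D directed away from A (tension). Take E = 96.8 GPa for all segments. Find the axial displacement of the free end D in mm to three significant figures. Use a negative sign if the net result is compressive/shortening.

Internal axial forces (sectioning from the free end, tension +): N_CD = 29.5 kN, N_BC = 29.5 kN, N_AB = 42.3 kN.
A_AB = 870.2 mm².
A_BC = 3014 mm².
δ_AB = 42300·508/(870.2·96800) = 0.2551 mm
δ_BC = 29500·156/(3014·96800) = 0.01577 mm
δ_CD = 29500·161/(411·96800) = 0.1194 mm
δ = Σδ_i = 0.3902 mm.

0.390 mm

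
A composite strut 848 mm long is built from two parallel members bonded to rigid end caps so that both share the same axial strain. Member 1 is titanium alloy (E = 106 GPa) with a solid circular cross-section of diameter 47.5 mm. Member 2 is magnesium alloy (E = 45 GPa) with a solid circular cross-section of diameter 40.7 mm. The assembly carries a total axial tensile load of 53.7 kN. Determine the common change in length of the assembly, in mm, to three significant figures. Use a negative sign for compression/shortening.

0.185 mm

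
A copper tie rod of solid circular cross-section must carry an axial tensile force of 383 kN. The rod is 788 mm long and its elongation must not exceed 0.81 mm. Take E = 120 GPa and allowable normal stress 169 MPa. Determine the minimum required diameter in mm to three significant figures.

62.9 mm

Required area A ≥ P/σ_allow = 383000/169 = 2266 mm².
For a solid circular section, d ≥ √(4A/π) = 53.72 mm.
Elongation limit: A ≥ PL/(Eδ_allow) = 383000·788/(120000·0.81) = 3105 mm² ⇒ d ≥ 62.88 mm.
The elongation limit governs.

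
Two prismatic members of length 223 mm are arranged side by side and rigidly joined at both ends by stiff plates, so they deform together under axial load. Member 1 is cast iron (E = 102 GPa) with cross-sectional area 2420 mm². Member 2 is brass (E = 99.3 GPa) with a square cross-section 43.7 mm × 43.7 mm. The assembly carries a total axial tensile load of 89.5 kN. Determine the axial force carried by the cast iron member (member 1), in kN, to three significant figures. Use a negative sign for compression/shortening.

A_2 = 1910 mm².
Equal strain + equilibrium ⇒ each member carries load in proportion to AE: A₁E₁ = 246800000 N, A₂E₂ = 189600000 N, ΣAE = 436500000 N.
F₁ = P·A₁E₁/ΣAE = 89500·246800000/436500000 = 50620 N.

50.6 kN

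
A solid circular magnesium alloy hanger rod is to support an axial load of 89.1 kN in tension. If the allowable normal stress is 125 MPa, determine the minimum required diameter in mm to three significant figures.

30.1 mm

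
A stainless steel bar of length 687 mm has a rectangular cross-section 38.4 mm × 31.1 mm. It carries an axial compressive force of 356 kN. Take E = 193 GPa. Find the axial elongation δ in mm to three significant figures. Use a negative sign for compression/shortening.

A = 1194 mm².
δ_mech = NL/(AE) = -356000·687/(1194·193000) = -1.061 mm.

-1.06 mm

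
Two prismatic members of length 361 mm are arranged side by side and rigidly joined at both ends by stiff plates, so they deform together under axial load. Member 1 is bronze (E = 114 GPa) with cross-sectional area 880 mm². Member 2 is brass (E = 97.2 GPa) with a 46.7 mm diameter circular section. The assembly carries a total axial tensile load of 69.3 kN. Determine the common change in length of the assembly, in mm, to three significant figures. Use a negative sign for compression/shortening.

A_2 = 1713 mm².
Equal strain + equilibrium ⇒ each member carries load in proportion to AE: A₁E₁ = 100300000 N, A₂E₂ = 166500000 N, ΣAE = 266800000 N.
δ = PL/ΣAE = 69300·361/266800000 = 0.09376 mm.

0.0938 mm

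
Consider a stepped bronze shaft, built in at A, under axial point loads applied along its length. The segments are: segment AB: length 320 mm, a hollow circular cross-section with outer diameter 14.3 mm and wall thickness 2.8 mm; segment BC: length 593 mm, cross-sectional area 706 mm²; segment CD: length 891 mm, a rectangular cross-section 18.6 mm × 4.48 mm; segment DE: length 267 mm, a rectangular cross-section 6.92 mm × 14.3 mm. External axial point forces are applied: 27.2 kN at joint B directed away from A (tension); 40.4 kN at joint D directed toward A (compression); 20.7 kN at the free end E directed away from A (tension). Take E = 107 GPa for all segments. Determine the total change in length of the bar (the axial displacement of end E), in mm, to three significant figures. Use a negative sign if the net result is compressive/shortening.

Internal axial forces (sectioning from the free end, tension +): N_DE = 20.7 kN, N_CD = -19.7 kN, N_BC = -19.7 kN, N_AB = 7.5 kN.
A_AB = 101.2 mm².
A_CD = 83.33 mm².
A_DE = 98.96 mm².
δ_AB = 7500·320/(101.2·107000) = 0.2217 mm
δ_BC = -19700·593/(706·107000) = -0.1546 mm
δ_CD = -19700·891/(83.33·107000) = -1.969 mm
δ_DE = 20700·267/(98.96·107000) = 0.522 mm
δ = Σδ_i = -1.38 mm.

-1.38 mm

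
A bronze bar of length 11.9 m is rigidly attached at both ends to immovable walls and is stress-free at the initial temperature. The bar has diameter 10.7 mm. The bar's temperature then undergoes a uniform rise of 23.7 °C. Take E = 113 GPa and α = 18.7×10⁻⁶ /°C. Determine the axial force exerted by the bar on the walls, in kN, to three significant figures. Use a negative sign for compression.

-4.50 kN

Free thermal expansion αLΔT = 18.7e-6 · 11900 · 23.7 = 5.274 mm.
The walls impose strain ε = −(5.274)/11900 = -4.4319e-04; σ = Eε = 113000 · -4.4319e-04 = -50.08 MPa.
Wall reaction R = σ·A = -50.08·89.92 = -4503 N = -4.503 kN.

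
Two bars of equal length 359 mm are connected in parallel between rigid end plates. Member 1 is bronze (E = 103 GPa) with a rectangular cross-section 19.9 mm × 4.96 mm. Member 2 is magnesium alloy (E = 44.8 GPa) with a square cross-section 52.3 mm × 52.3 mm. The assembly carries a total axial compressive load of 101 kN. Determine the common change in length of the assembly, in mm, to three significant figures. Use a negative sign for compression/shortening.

A_1 = 98.7 mm².
A_2 = 2735 mm².
Equal strain + equilibrium ⇒ each member carries load in proportion to AE: A₁E₁ = 10170000 N, A₂E₂ = 122500000 N, ΣAE = 132700000 N.
δ = PL/ΣAE = -101000·359/132700000 = -0.2732 mm.

-0.273 mm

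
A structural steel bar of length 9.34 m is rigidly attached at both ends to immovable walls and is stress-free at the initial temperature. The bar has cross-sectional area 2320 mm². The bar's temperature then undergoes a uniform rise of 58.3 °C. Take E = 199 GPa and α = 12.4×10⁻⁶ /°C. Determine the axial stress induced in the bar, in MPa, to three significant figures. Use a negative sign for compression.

Free thermal expansion αLΔT = 12.4e-6 · 9340 · 58.3 = 6.752 mm.
The walls impose strain ε = −(6.752)/9340 = -7.2292e-04; σ = Eε = 199000 · -7.2292e-04 = -143.9 MPa.

-144 MPa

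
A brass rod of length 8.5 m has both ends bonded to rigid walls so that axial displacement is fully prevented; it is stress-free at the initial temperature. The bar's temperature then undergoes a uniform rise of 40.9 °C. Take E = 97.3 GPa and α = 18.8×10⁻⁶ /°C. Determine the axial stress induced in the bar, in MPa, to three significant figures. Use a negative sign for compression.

-74.8 MPa

Free thermal expansion αLΔT = 18.8e-6 · 8500 · 40.9 = 6.536 mm.
The walls impose strain ε = −(6.536)/8500 = -7.6892e-04; σ = Eε = 97300 · -7.6892e-04 = -74.82 MPa.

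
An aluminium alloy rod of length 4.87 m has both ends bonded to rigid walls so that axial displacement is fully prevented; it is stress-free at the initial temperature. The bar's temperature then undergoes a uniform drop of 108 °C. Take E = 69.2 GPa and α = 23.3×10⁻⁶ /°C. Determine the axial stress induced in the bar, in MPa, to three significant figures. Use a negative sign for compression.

Free thermal expansion αLΔT = 23.3e-6 · 4870 · -108 = -12.25 mm.
The walls impose strain ε = −(-12.25)/4870 = 2.5164e-03; σ = Eε = 69200 · 2.5164e-03 = 174.1 MPa.

174 MPa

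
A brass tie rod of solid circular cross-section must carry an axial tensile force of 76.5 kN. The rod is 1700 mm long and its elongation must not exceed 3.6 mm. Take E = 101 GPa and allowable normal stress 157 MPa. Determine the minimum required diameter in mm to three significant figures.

Required area A ≥ P/σ_allow = 76500/157 = 487.3 mm².
For a solid circular section, d ≥ √(4A/π) = 24.91 mm.
Elongation limit: A ≥ PL/(Eδ_allow) = 76500·1700/(101000·3.6) = 357.7 mm² ⇒ d ≥ 21.34 mm.
The stress limit governs.

24.9 mm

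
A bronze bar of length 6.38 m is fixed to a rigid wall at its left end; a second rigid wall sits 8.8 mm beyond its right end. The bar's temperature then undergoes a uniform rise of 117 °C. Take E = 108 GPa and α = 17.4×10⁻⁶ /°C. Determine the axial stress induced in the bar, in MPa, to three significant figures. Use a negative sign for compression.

-70.9 MPa

Free thermal expansion αLΔT = 17.4e-6 · 6380 · 117 = 12.99 mm.
The walls engage after the gap closes; constrained expansion = 12.99 − 8.8 = 4.188 mm.
The walls impose strain ε = −(4.188)/6380 = -6.5649e-04; σ = Eε = 108000 · -6.5649e-04 = -70.9 MPa.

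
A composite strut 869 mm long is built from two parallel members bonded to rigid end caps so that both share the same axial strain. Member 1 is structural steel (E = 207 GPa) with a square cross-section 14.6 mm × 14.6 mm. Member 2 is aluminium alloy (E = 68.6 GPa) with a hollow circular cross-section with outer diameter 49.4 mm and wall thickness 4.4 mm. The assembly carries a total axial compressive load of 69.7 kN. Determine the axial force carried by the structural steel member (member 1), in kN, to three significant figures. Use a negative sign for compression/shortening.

-35.4 kN

A_1 = 213.2 mm².
A_2 = 622 mm².
Equal strain + equilibrium ⇒ each member carries load in proportion to AE: A₁E₁ = 44120000 N, A₂E₂ = 42670000 N, ΣAE = 86800000 N.
F₁ = P·A₁E₁/ΣAE = -69700·44120000/86800000 = -35430 N.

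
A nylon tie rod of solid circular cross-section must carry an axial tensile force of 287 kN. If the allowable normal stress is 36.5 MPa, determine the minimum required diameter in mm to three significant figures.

100 mm

Required area A ≥ P/σ_allow = 287000/36.5 = 7863 mm².
For a solid circular section, d ≥ √(4A/π) = 100.1 mm.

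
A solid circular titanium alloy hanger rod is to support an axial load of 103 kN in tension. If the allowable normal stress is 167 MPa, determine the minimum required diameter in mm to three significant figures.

28.0 mm

Required area A ≥ P/σ_allow = 103000/167 = 616.8 mm².
For a solid circular section, d ≥ √(4A/π) = 28.02 mm.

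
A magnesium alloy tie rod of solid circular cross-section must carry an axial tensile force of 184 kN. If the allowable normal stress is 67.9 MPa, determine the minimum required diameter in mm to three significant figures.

Required area A ≥ P/σ_allow = 184000/67.9 = 2710 mm².
For a solid circular section, d ≥ √(4A/π) = 58.74 mm.

58.7 mm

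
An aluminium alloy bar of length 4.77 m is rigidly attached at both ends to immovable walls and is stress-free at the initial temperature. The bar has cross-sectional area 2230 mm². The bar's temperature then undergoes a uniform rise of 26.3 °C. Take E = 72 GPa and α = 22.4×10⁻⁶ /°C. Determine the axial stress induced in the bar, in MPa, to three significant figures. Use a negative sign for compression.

Free thermal expansion αLΔT = 22.4e-6 · 4770 · 26.3 = 2.81 mm.
The walls impose strain ε = −(2.81)/4770 = -5.8912e-04; σ = Eε = 72000 · -5.8912e-04 = -42.42 MPa.

-42.4 MPa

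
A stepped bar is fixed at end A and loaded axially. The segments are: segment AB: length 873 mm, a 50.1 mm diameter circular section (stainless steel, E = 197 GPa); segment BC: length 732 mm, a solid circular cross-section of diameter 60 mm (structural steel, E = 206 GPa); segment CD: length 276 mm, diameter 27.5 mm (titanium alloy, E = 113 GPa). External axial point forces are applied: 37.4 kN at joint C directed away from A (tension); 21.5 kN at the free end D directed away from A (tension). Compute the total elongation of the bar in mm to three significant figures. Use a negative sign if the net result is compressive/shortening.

0.295 mm

Internal axial forces (sectioning from the free end, tension +): N_CD = 21.5 kN, N_BC = 58.9 kN, N_AB = 58.9 kN.
A_AB = 1971 mm².
A_BC = 2827 mm².
A_CD = 594 mm².
δ_AB = 58900·873/(1971·197000) = 0.1324 mm
δ_BC = 58900·732/(2827·206000) = 0.07402 mm
δ_CD = 21500·276/(594·113000) = 0.08841 mm
δ = Σδ_i = 0.2948 mm.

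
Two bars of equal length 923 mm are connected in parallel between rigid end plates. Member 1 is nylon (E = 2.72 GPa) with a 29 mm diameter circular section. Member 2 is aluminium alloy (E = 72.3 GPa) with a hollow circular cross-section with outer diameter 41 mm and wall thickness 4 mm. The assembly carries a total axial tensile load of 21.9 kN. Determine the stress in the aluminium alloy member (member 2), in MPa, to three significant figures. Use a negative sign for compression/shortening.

A_1 = 660.5 mm².
A_2 = 465 mm².
Equal strain + equilibrium ⇒ each member carries load in proportion to AE: A₁E₁ = 1797000 N, A₂E₂ = 33620000 N, ΣAE = 35410000 N.
σ₂ = P·E₂/ΣAE = 21900·72300/35410000 = 44.71 MPa.

44.7 MPa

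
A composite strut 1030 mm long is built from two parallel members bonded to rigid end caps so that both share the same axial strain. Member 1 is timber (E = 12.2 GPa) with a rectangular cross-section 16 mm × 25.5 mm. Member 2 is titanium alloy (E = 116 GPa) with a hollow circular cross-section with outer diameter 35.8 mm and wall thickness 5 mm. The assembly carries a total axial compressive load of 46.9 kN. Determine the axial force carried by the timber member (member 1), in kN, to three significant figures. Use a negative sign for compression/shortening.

-3.82 kN

A_1 = 408 mm².
A_2 = 483.8 mm².
Equal strain + equilibrium ⇒ each member carries load in proportion to AE: A₁E₁ = 4978000 N, A₂E₂ = 56120000 N, ΣAE = 61100000 N.
F₁ = P·A₁E₁/ΣAE = -46900·4978000/61100000 = -3821 N.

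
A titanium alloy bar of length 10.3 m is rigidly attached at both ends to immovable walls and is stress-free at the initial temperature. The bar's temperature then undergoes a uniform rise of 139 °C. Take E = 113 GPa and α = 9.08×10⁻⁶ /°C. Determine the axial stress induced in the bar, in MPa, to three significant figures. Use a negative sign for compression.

Free thermal expansion αLΔT = 9.08e-6 · 10300 · 139 = 13 mm.
The walls impose strain ε = −(13)/10300 = -1.2621e-03; σ = Eε = 113000 · -1.2621e-03 = -142.6 MPa.

-143 MPa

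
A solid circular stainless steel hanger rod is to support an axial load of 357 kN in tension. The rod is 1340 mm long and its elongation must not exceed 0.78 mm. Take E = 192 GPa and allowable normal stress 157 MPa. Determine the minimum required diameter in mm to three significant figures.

Required area A ≥ P/σ_allow = 357000/157 = 2274 mm².
For a solid circular section, d ≥ √(4A/π) = 53.81 mm.
Elongation limit: A ≥ PL/(Eδ_allow) = 357000·1340/(192000·0.78) = 3194 mm² ⇒ d ≥ 63.77 mm.
The elongation limit governs.

63.8 mm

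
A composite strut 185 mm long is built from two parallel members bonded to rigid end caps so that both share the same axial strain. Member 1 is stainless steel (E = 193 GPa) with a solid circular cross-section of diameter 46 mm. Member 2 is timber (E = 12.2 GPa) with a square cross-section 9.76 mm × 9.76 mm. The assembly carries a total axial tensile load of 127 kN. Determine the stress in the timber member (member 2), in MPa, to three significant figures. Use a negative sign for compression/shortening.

A_1 = 1662 mm².
A_2 = 95.26 mm².
Equal strain + equilibrium ⇒ each member carries load in proportion to AE: A₁E₁ = 320700000 N, A₂E₂ = 1162000 N, ΣAE = 321900000 N.
σ₂ = P·E₂/ΣAE = 127000·12200/321900000 = 4.813 MPa.

4.81 MPa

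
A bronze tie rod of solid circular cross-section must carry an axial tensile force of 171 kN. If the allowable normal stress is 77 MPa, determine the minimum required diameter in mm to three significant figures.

53.2 mm

Required area A ≥ P/σ_allow = 171000/77 = 2221 mm².
For a solid circular section, d ≥ √(4A/π) = 53.18 mm.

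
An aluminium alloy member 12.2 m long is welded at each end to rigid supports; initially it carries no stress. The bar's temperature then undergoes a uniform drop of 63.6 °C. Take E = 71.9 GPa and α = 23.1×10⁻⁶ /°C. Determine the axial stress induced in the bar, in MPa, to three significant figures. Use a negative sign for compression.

Free thermal expansion αLΔT = 23.1e-6 · 12200 · -63.6 = -17.92 mm.
The walls impose strain ε = −(-17.92)/12200 = 1.4692e-03; σ = Eε = 71900 · 1.4692e-03 = 105.6 MPa.

106 MPa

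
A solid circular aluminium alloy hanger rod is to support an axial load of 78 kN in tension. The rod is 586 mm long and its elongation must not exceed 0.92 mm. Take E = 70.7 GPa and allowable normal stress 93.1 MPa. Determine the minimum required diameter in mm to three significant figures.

Required area A ≥ P/σ_allow = 78000/93.1 = 837.8 mm².
For a solid circular section, d ≥ √(4A/π) = 32.66 mm.
Elongation limit: A ≥ PL/(Eδ_allow) = 78000·586/(70700·0.92) = 702.7 mm² ⇒ d ≥ 29.91 mm.
The stress limit governs.

32.7 mm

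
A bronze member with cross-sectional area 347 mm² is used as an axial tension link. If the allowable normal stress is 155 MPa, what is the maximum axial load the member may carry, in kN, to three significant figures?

53.8 kN

P_max = σ_allow · A = 155 · 347 = 53780 N = 53.78 kN.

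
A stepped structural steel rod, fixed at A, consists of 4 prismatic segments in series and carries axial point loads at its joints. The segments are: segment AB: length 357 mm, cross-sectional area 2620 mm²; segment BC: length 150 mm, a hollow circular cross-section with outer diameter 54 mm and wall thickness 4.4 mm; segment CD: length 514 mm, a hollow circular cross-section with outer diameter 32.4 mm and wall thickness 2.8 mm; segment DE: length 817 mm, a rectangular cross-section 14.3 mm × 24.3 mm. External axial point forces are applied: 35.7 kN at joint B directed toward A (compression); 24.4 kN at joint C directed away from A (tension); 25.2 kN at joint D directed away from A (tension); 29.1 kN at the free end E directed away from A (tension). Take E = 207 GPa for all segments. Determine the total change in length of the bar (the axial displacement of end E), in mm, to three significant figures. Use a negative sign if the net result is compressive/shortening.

Internal axial forces (sectioning from the free end, tension +): N_DE = 29.1 kN, N_CD = 54.3 kN, N_BC = 78.7 kN, N_AB = 43 kN.
A_BC = 685.6 mm².
A_CD = 260.4 mm².
A_DE = 347.5 mm².
δ_AB = 43000·357/(2620·207000) = 0.02831 mm
δ_BC = 78700·150/(685.6·207000) = 0.08318 mm
δ_CD = 54300·514/(260.4·207000) = 0.5178 mm
δ_DE = 29100·817/(347.5·207000) = 0.3305 mm
δ = Σδ_i = 0.9598 mm.

0.960 mm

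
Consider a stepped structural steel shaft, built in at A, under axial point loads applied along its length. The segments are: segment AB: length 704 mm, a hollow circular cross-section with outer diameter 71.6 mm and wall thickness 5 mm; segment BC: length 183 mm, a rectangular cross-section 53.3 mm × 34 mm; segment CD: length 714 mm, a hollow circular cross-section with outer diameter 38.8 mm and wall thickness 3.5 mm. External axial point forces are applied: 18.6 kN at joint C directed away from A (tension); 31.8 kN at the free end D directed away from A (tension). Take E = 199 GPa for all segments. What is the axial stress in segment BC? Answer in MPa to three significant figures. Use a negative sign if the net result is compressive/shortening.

27.8 MPa

Internal axial forces (sectioning from the free end, tension +): N_CD = 31.8 kN, N_BC = 50.4 kN, N_AB = 50.4 kN.
A_BC = 1812 mm².
σ_BC = N_BC/A_BC = 50400/1812 = 27.81 MPa.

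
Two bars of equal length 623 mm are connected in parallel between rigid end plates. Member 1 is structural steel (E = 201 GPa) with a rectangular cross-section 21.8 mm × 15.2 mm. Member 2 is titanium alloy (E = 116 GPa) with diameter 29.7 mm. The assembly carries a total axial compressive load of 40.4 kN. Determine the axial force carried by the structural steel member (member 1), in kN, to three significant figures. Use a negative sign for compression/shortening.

-18.3 kN

A_1 = 331.4 mm².
A_2 = 692.8 mm².
Equal strain + equilibrium ⇒ each member carries load in proportion to AE: A₁E₁ = 66600000 N, A₂E₂ = 80360000 N, ΣAE = 147000000 N.
F₁ = P·A₁E₁/ΣAE = -40400·66600000/147000000 = -18310 N.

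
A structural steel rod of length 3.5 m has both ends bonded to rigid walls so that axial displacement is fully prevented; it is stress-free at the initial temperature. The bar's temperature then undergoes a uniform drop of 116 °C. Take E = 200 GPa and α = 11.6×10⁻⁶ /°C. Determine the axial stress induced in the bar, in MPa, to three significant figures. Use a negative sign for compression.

Free thermal expansion αLΔT = 11.6e-6 · 3500 · -116 = -4.71 mm.
The walls impose strain ε = −(-4.71)/3500 = 1.3456e-03; σ = Eε = 200000 · 1.3456e-03 = 269.1 MPa.

269 MPa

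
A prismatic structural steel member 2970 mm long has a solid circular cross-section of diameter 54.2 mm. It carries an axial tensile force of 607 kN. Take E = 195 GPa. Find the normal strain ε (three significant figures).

A = 2307 mm².
σ = N/A = 263.1 MPa; ε = σ/E = 263.1/195000 = 1.349e-03.

0.00135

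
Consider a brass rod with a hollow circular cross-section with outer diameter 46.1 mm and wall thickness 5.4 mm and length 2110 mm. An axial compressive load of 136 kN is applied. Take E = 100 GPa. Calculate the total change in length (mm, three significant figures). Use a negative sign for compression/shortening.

-4.16 mm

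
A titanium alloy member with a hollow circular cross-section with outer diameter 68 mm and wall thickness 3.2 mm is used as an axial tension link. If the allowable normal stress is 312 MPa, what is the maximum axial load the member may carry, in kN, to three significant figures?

203 kN

A = 651.4 mm².
P_max = σ_allow · A = 312 · 651.4 = 203200 N = 203.2 kN.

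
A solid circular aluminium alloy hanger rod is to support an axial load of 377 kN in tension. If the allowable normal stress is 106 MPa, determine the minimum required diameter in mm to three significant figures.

67.3 mm

Required area A ≥ P/σ_allow = 377000/106 = 3557 mm².
For a solid circular section, d ≥ √(4A/π) = 67.29 mm.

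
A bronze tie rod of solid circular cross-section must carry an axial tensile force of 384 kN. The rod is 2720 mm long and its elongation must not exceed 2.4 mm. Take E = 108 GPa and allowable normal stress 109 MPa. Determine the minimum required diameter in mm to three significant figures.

Required area A ≥ P/σ_allow = 384000/109 = 3523 mm².
For a solid circular section, d ≥ √(4A/π) = 66.97 mm.
Elongation limit: A ≥ PL/(Eδ_allow) = 384000·2720/(108000·2.4) = 4030 mm² ⇒ d ≥ 71.63 mm.
The elongation limit governs.

71.6 mm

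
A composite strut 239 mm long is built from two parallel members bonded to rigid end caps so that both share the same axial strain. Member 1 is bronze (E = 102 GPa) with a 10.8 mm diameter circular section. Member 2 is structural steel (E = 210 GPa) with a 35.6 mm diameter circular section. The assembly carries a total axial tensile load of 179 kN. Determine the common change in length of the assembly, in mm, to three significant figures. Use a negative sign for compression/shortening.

0.196 mm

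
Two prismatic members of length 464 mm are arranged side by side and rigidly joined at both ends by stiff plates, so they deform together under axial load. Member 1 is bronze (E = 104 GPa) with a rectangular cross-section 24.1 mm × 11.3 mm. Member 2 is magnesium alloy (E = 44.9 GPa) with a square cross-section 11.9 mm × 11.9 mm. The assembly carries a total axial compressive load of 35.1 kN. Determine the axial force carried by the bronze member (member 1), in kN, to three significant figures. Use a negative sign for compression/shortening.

A_1 = 272.3 mm².
A_2 = 141.6 mm².
Equal strain + equilibrium ⇒ each member carries load in proportion to AE: A₁E₁ = 28320000 N, A₂E₂ = 6358000 N, ΣAE = 34680000 N.
F₁ = P·A₁E₁/ΣAE = -35100·28320000/34680000 = -28660 N.

-28.7 kN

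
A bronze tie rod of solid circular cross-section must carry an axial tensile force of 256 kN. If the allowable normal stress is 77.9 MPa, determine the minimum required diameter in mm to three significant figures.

Required area A ≥ P/σ_allow = 256000/77.9 = 3286 mm².
For a solid circular section, d ≥ √(4A/π) = 64.69 mm.

64.7 mm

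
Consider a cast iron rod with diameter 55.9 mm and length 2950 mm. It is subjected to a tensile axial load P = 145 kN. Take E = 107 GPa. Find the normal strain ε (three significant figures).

A = 2454 mm².
σ = N/A = 59.08 MPa; ε = σ/E = 59.08/107000 = 5.522e-04.

5.52e-04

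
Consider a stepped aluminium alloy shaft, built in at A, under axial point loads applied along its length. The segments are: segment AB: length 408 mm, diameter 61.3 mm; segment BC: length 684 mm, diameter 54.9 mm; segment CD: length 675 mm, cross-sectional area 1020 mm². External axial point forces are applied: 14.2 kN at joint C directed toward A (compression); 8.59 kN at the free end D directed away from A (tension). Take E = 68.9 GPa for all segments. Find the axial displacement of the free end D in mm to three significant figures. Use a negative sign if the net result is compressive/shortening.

Internal axial forces (sectioning from the free end, tension +): N_CD = 8.59 kN, N_BC = -5.61 kN, N_AB = -5.61 kN.
A_AB = 2951 mm².
A_BC = 2367 mm².
δ_AB = -5610·408/(2951·68900) = -0.01126 mm
δ_BC = -5610·684/(2367·68900) = -0.02353 mm
δ_CD = 8590·675/(1020·68900) = 0.0825 mm
δ = Σδ_i = 0.04772 mm.

0.0477 mm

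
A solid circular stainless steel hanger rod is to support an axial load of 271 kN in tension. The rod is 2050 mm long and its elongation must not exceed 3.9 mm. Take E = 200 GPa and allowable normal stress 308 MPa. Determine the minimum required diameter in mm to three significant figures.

33.5 mm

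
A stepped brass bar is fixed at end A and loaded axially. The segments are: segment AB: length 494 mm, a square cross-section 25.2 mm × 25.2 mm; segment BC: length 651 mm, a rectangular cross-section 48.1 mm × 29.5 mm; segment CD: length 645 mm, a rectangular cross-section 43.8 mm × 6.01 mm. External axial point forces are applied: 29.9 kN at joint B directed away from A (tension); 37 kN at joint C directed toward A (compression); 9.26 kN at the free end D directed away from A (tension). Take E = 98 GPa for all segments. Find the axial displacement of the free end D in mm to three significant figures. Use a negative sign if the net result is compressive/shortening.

Internal axial forces (sectioning from the free end, tension +): N_CD = 9.26 kN, N_BC = -27.74 kN, N_AB = 2.16 kN.
A_AB = 635 mm².
A_BC = 1419 mm².
A_CD = 263.2 mm².
δ_AB = 2160·494/(635·98000) = 0.01715 mm
δ_BC = -27740·651/(1419·98000) = -0.1299 mm
δ_CD = 9260·645/(263.2·98000) = 0.2315 mm
δ = Σδ_i = 0.1188 mm.

0.119 mm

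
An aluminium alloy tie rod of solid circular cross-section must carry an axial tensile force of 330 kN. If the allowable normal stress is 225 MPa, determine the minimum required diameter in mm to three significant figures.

43.2 mm

Required area A ≥ P/σ_allow = 330000/225 = 1467 mm².
For a solid circular section, d ≥ √(4A/π) = 43.21 mm.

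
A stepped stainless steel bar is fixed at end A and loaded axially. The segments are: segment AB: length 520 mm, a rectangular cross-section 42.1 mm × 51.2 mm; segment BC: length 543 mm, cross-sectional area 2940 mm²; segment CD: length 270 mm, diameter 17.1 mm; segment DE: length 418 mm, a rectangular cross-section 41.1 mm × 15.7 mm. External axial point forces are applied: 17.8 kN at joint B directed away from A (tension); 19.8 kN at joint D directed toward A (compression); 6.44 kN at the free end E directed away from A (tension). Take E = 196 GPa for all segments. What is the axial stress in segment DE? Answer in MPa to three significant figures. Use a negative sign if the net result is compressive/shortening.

9.98 MPa

Internal axial forces (sectioning from the free end, tension +): N_DE = 6.44 kN, N_CD = -13.36 kN, N_BC = -13.36 kN, N_AB = 4.44 kN.
A_DE = 645.3 mm².
σ_DE = N_DE/A_DE = 6440/645.3 = 9.98 MPa.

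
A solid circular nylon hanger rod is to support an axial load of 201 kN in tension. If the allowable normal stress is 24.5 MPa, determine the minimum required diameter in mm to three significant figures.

Required area A ≥ P/σ_allow = 201000/24.5 = 8204 mm².
For a solid circular section, d ≥ √(4A/π) = 102.2 mm.

102 mm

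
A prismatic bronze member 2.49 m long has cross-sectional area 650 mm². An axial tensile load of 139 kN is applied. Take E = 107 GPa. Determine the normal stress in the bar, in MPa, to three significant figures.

214 MPa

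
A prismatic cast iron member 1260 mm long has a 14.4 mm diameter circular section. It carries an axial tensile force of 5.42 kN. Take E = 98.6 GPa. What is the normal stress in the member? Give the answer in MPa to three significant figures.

A = 162.9 mm².
σ = N/A = 5420/162.9 = 33.28 MPa.

33.3 MPa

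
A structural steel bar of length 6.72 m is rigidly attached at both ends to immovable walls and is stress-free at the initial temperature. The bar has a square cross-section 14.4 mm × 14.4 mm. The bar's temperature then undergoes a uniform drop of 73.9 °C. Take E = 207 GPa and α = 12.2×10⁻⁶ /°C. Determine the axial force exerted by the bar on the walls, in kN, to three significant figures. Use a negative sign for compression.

38.7 kN

Free thermal expansion αLΔT = 12.2e-6 · 6720 · -73.9 = -6.059 mm.
The walls impose strain ε = −(-6.059)/6720 = 9.0158e-04; σ = Eε = 207000 · 9.0158e-04 = 186.6 MPa.
Wall reaction R = σ·A = 186.6·207.4 = 38700 N = 38.7 kN.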